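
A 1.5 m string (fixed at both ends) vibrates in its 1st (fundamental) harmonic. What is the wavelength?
λₙ = 2L/n = 3 m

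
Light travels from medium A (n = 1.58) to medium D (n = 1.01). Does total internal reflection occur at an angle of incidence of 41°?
θc = arcsin(n₂/n₁) = 39.74°; 41° > θc, so yes — total internal reflection.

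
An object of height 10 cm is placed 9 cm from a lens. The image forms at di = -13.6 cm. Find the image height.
hi = (-di/do) × ho = 15.11 cm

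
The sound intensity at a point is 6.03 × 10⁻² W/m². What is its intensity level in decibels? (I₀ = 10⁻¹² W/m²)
β = 10·log₁₀(I/I₀) = 107.8 dB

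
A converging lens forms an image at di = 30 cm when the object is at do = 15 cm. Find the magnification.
M = −di/do = -2 (inverted image)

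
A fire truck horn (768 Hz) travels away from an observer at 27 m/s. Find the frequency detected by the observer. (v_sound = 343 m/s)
f_obs = f·v/(v + v_s) = 712 Hz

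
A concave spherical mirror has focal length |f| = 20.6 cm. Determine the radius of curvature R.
R = 2|f| = 41.2 cm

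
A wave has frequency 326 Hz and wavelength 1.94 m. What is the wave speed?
v = fλ = 632.4 m/s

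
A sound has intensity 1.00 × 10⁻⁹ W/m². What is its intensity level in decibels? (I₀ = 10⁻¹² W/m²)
β = 10·log₁₀(I/I₀) = 30 dB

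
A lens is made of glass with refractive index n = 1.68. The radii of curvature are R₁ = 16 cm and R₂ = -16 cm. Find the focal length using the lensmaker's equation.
1/f = (n − 1)(1/R₁ − 1/R₂) → f = 11.76 cm (converging lens)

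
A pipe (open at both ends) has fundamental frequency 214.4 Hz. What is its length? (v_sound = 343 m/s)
L = v/(2f₁) = 0.7999 m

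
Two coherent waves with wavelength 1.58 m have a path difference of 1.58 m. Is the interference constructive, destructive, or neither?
constructive — path difference = 1λ, a whole number of wavelengths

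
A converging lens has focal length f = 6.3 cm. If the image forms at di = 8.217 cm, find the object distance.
1/do = 1/f − 1/di → do = 27 cm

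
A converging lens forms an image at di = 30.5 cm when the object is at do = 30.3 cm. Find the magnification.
M = −di/do = -1.007 (inverted image)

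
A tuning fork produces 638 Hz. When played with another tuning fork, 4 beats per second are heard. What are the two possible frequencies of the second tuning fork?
f₂ = 638 ± 4 Hz → 642 Hz or 634 Hz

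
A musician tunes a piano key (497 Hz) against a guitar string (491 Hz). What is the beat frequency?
6 Hz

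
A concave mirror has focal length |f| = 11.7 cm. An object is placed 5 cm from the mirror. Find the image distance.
f = +11.7 cm (concave); 1/di = 1/f − 1/do → di = -8.731 cm (virtual image, behind mirror)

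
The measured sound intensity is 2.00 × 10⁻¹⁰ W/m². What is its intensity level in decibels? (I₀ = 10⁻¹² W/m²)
β = 10·log₁₀(I/I₀) = 23.01 dB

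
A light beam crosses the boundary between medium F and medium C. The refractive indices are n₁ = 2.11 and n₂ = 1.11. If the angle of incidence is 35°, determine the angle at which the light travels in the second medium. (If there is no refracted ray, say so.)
sin θ₂ = (n₁/n₂)·sin θ₁ = 1.09 > 1, so there is no refracted ray — the light undergoes total internal reflection.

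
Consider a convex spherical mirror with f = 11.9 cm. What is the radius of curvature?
R = 2|f| = 23.8 cm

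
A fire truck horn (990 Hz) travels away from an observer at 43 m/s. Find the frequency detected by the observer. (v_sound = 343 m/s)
f_obs = f·v/(v + v_s) = 879.7 Hz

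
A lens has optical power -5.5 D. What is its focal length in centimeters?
f = 1/P = -18.18 cm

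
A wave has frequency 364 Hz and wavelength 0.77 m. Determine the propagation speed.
v = fλ = 280.3 m/s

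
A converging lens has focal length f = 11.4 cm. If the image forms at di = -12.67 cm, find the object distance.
1/do = 1/f − 1/di → do = 6.001 cm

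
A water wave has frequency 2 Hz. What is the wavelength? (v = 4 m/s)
λ = v/f = 2 m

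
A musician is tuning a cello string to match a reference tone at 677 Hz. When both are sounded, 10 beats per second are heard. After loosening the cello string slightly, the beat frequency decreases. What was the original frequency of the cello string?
687 Hz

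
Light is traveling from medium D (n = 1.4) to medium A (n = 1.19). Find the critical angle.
θc = arcsin(n₂/n₁) = 58.21°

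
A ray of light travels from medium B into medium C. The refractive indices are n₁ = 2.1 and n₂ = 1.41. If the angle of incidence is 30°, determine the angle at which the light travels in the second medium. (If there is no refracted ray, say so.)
sin θ₂ = (n₁/n₂)·sin θ₁ = 0.7447 → θ₂ = 48.13°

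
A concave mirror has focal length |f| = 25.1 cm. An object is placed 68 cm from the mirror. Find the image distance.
f = +25.1 cm (concave); 1/di = 1/f − 1/do → di = 39.79 cm (real image, in front of mirror)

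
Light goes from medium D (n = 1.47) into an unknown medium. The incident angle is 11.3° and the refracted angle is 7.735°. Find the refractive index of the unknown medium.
n₂ = n₁·sin θ₁ / sin θ₂ = 2.14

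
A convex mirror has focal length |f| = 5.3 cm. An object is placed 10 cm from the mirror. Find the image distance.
f = −5.3 cm (convex); 1/di = 1/f − 1/do → di = -3.464 cm (virtual image, behind mirror)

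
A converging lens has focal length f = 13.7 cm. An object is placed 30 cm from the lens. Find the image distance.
1/di = 1/f − 1/do → di = 25.21 cm (real image)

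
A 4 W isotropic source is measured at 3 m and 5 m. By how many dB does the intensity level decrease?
Δβ = 20·log₁₀(r₂/r₁) = 4.437 dB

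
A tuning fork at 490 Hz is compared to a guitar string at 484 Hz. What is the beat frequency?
6 Hz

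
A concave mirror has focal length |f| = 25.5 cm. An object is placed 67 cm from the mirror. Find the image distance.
f = +25.5 cm (concave); 1/di = 1/f − 1/do → di = 41.17 cm (real image, in front of mirror)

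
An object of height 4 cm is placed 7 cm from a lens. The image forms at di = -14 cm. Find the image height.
hi = (-di/do) × ho = 8 cm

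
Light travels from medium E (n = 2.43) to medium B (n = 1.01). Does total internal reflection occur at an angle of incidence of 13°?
θc = arcsin(n₂/n₁) = 24.56°; 13° < θc, so no — the ray refracts.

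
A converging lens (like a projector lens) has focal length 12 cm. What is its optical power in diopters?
P = 1/f = 8.333 D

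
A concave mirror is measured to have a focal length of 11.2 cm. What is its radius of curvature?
R = 2|f| = 22.4 cm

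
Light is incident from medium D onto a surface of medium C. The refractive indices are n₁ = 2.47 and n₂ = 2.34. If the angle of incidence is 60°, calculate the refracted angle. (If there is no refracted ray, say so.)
sin θ₂ = (n₁/n₂)·sin θ₁ = 0.9141 → θ₂ = 66.08°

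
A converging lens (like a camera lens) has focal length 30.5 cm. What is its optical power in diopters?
P = 1/f = 3.279 D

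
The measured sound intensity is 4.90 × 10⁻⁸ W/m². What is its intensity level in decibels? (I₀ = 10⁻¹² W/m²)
β = 10·log₁₀(I/I₀) = 46.9 dB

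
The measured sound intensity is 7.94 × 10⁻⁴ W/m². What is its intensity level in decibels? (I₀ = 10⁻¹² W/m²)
β = 10·log₁₀(I/I₀) = 89 dB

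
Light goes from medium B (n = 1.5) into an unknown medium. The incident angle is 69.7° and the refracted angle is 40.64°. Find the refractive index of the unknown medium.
n₂ = n₁·sin θ₁ / sin θ₂ = 2.16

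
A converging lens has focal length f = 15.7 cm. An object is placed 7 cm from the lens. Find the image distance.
1/di = 1/f − 1/do → di = -12.63 cm (virtual image)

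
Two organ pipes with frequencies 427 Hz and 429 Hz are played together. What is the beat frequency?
2 Hz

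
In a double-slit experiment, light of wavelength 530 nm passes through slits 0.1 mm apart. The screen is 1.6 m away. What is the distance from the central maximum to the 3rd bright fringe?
y = mλL/d = 25.44 mm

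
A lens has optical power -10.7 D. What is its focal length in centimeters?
f = 1/P = -9.346 cm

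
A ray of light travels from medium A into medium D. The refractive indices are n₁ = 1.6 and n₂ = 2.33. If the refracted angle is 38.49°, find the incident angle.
sin θ₁ = (n₂/n₁)·sin θ₂ → θ₁ = 65°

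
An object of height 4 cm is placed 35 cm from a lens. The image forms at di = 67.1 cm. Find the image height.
hi = (-di/do) × ho = -7.669 cm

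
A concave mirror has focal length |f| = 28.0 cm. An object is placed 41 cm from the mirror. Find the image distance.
f = +28.0 cm (concave); 1/di = 1/f − 1/do → di = 88.31 cm (real image, in front of mirror)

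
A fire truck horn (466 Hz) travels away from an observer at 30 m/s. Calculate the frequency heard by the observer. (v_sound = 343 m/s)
f_obs = f·v/(v + v_s) = 428.5 Hz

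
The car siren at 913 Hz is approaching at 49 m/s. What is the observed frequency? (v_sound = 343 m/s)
f_obs = f·v/(v − v_s) = 1065 Hz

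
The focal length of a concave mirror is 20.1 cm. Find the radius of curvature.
R = 2|f| = 40.2 cm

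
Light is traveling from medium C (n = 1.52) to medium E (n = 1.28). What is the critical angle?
θc = arcsin(n₂/n₁) = 57.36°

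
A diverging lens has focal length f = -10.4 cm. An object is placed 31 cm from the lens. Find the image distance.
1/di = 1/f − 1/do → di = -7.787 cm (virtual image)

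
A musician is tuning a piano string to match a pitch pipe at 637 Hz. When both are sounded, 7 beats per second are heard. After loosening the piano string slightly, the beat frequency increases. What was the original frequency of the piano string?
630 Hz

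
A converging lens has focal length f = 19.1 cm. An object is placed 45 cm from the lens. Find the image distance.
1/di = 1/f − 1/do → di = 33.19 cm (real image)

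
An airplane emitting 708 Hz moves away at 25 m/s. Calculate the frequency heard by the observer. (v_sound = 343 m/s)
f_obs = f·v/(v + v_s) = 659.9 Hz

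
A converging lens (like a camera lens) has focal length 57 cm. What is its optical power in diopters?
P = 1/f = 1.754 D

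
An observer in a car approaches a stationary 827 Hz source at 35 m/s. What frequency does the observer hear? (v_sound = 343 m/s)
f_obs = f·(v + v_o)/v = 911.4 Hz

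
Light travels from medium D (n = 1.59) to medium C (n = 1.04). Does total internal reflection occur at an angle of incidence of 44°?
θc = arcsin(n₂/n₁) = 40.85°; 44° > θc, so yes — total internal reflection.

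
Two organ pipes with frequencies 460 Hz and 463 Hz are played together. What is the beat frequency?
3 Hz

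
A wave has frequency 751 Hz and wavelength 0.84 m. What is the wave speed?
v = fλ = 630.8 m/s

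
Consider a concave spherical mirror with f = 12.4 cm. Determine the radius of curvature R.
R = 2|f| = 24.8 cm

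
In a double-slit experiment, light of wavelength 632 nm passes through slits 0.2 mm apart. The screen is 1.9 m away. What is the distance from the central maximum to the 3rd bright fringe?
y = mλL/d = 18.01 mm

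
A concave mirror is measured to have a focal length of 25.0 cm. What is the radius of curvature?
R = 2|f| = 50 cm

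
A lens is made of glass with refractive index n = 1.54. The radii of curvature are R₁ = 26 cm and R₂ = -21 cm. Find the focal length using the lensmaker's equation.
1/f = (n − 1)(1/R₁ − 1/R₂) → f = 21.51 cm (converging lens)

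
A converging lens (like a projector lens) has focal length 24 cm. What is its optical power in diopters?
P = 1/f = 4.167 D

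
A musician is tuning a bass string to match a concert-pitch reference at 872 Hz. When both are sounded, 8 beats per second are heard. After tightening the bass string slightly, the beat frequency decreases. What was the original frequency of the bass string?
864 Hz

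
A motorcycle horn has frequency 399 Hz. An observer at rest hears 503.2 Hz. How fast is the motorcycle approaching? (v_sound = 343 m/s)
v_s = v·(1 − f/f_obs) = 71.03 m/s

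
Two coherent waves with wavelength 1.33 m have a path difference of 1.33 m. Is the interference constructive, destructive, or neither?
constructive — path difference = 1λ, a whole number of wavelengths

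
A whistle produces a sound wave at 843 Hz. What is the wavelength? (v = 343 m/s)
λ = v/f = 0.4069 m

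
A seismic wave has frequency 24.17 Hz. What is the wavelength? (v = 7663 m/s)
λ = v/f = 317 m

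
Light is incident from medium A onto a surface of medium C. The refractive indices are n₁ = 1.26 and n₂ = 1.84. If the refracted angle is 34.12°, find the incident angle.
sin θ₁ = (n₂/n₁)·sin θ₂ → θ₁ = 55°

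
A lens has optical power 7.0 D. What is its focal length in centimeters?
f = 1/P = 14.29 cm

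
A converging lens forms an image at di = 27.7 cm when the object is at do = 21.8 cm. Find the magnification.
M = −di/do = -1.271 (inverted image)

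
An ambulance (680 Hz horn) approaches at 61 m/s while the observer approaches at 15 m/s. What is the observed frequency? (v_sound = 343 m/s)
f_obs = f·(v + v_o)/(v − v_s) = 863.3 Hz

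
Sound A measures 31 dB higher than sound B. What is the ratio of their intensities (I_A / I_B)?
I_A/I_B = 10^(Δβ/10) = 1259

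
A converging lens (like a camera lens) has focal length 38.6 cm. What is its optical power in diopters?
P = 1/f = 2.591 D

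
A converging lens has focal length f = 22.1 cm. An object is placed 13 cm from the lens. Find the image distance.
1/di = 1/f − 1/do → di = -31.57 cm (virtual image)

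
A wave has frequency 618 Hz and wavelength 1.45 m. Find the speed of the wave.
v = fλ = 896.1 m/s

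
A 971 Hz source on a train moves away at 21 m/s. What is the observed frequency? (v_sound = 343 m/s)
f_obs = f·v/(v + v_s) = 915 Hz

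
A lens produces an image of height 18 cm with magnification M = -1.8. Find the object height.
ho = |hi|/|M| = 10 cm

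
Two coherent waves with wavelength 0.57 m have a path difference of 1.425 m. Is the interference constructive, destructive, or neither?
destructive — path difference = 2.5λ, an odd multiple of λ/2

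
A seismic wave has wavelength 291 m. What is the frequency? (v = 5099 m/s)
f = v/λ = 17.52 Hz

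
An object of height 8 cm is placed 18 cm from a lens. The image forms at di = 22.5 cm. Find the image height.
hi = (-di/do) × ho = -10 cm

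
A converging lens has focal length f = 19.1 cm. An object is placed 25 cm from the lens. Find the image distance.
1/di = 1/f − 1/do → di = 80.93 cm (real image)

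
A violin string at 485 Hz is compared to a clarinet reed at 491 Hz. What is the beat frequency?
6 Hz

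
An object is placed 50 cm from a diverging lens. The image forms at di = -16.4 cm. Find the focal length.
1/f = 1/do + 1/di → f = -24.4 cm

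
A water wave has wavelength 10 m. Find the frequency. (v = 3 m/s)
f = v/λ = 0.3 Hz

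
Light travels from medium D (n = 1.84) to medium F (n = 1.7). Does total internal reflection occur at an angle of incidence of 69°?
θc = arcsin(n₂/n₁) = 67.51°; 69° > θc, so yes — total internal reflection.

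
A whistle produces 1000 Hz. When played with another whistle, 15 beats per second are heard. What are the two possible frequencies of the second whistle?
f₂ = 1000 ± 15 Hz → 1015 Hz or 985 Hz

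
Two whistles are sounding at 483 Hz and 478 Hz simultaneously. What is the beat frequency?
5 Hz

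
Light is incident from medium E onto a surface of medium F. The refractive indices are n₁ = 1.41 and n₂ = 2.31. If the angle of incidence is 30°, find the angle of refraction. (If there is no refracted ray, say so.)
sin θ₂ = (n₁/n₂)·sin θ₁ = 0.3052 → θ₂ = 17.77°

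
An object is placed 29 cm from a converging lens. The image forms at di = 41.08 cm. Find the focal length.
1/f = 1/do + 1/di → f = 17 cm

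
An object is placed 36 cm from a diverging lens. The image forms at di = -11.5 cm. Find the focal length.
1/f = 1/do + 1/di → f = -16.9 cm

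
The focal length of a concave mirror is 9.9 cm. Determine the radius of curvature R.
R = 2|f| = 19.8 cm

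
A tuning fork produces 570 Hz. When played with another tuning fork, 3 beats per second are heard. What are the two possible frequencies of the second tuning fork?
f₂ = 570 ± 3 Hz → 573 Hz or 567 Hz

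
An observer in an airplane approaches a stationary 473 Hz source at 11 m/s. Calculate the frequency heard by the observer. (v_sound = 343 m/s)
f_obs = f·(v + v_o)/v = 488.2 Hz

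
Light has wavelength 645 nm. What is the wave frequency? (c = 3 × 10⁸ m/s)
f = c/λ = 4.651 × 10¹⁴ Hz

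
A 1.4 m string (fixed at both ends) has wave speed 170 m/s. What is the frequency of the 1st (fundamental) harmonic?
fₙ = nv/(2L) = 60.71 Hz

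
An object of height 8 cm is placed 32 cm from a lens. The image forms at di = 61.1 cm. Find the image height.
hi = (-di/do) × ho = -15.28 cm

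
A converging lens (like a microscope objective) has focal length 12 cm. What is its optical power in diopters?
P = 1/f = 8.333 D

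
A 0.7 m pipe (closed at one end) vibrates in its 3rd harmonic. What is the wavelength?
λₙ = 4L/n = 0.9333 m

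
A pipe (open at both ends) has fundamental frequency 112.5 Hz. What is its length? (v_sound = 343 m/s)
L = v/(2f₁) = 1.524 m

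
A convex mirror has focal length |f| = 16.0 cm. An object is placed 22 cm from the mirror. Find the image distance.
f = −16.0 cm (convex); 1/di = 1/f − 1/do → di = -9.263 cm (virtual image, behind mirror)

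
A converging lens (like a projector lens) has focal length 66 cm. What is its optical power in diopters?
P = 1/f = 1.515 D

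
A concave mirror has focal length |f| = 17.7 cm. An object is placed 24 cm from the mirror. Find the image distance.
f = +17.7 cm (concave); 1/di = 1/f − 1/do → di = 67.43 cm (real image, in front of mirror)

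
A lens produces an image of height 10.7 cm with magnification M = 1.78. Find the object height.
ho = |hi|/|M| = 6.011 cm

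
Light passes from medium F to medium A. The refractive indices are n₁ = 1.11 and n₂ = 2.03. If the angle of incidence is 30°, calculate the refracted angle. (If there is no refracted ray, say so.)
sin θ₂ = (n₁/n₂)·sin θ₁ = 0.2734 → θ₂ = 15.87°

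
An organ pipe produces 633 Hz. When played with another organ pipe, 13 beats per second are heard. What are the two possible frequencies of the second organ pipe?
f₂ = 633 ± 13 Hz → 646 Hz or 620 Hz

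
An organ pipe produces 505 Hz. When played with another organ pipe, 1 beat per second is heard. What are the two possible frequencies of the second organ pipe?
f₂ = 505 ± 1 Hz → 506 Hz or 504 Hz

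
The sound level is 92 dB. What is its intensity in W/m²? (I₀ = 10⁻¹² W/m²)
I = I₀·10^(β/10) = 1.58 × 10⁻³ W/m²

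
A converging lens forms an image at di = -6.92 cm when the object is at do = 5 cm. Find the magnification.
M = −di/do = 1.384 (upright image)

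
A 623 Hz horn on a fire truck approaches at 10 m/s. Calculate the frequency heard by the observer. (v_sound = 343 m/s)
f_obs = f·v/(v − v_s) = 641.7 Hz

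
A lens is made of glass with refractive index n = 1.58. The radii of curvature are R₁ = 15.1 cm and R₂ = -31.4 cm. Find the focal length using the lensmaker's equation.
1/f = (n − 1)(1/R₁ − 1/R₂) → f = 17.58 cm (converging lens)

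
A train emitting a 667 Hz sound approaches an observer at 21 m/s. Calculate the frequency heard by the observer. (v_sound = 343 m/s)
f_obs = f·v/(v − v_s) = 710.5 Hz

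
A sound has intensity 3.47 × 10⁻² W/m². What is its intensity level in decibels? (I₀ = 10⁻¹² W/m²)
β = 10·log₁₀(I/I₀) = 105.4 dB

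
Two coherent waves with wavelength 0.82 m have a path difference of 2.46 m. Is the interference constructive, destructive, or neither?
constructive — path difference = 3λ, a whole number of wavelengths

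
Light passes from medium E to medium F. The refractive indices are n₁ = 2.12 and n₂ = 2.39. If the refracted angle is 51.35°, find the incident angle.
sin θ₁ = (n₂/n₁)·sin θ₂ → θ₁ = 61.7°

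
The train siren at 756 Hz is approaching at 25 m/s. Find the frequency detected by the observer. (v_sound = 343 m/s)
f_obs = f·v/(v − v_s) = 815.4 Hz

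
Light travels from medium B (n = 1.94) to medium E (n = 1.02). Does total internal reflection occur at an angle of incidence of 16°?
θc = arcsin(n₂/n₁) = 31.72°; 16° < θc, so no — the ray refracts.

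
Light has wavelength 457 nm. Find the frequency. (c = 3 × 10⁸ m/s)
f = c/λ = 6.565 × 10¹⁴ Hz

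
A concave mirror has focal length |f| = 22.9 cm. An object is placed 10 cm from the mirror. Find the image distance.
f = +22.9 cm (concave); 1/di = 1/f − 1/do → di = -17.75 cm (virtual image, behind mirror)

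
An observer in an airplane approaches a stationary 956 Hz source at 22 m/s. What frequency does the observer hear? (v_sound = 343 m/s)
f_obs = f·(v + v_o)/v = 1017 Hz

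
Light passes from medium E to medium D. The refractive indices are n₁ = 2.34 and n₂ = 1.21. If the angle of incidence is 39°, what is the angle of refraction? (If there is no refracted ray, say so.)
sin θ₂ = (n₁/n₂)·sin θ₁ = 1.217 > 1, so there is no refracted ray — the light undergoes total internal reflection.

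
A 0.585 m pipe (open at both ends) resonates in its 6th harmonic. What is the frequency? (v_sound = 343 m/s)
fₙ = nv/(2L) = 1759 Hz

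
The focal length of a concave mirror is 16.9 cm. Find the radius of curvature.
R = 2|f| = 33.8 cm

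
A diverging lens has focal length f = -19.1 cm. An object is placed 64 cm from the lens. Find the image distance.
1/di = 1/f − 1/do → di = -14.71 cm (virtual image)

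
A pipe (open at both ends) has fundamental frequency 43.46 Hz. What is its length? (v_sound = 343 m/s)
L = v/(2f₁) = 3.946 m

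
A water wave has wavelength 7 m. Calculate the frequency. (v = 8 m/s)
f = v/λ = 1.143 Hz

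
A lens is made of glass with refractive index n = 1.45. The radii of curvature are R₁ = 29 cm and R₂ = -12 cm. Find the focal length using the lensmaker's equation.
1/f = (n − 1)(1/R₁ − 1/R₂) → f = 18.86 cm (converging lens)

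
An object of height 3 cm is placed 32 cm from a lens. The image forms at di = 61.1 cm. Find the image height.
hi = (-di/do) × ho = -5.728 cm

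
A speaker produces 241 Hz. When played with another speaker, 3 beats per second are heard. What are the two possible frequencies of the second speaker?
f₂ = 241 ± 3 Hz → 244 Hz or 238 Hz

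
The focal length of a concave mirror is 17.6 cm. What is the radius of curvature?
R = 2|f| = 35.2 cm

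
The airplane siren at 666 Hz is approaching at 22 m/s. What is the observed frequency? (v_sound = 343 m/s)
f_obs = f·v/(v − v_s) = 711.6 Hz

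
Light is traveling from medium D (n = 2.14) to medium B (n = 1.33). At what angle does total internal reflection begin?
θc = arcsin(n₂/n₁) = 38.43°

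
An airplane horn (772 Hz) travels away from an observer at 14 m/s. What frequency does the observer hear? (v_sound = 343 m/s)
f_obs = f·v/(v + v_s) = 741.7 Hz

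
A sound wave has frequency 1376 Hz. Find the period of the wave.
T = 1/f = 7.267 × 10⁻⁴ s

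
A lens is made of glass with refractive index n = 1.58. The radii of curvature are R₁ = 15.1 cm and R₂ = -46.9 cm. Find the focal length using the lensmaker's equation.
1/f = (n − 1)(1/R₁ − 1/R₂) → f = 19.69 cm (converging lens)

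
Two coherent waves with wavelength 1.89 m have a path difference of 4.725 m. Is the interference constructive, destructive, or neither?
destructive — path difference = 2.5λ, an odd multiple of λ/2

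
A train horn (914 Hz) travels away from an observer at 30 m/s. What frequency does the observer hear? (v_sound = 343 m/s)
f_obs = f·v/(v + v_s) = 840.5 Hz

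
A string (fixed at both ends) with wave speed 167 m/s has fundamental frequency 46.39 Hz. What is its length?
L = v/(2f₁) = 1.8 m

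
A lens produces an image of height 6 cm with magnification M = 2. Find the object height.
ho = |hi|/|M| = 3 cm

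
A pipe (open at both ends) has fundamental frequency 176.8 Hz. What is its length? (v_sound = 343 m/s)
L = v/(2f₁) = 0.97 m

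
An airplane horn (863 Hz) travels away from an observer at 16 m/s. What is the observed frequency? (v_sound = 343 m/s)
f_obs = f·v/(v + v_s) = 824.5 Hz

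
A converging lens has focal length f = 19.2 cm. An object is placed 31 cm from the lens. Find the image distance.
1/di = 1/f − 1/do → di = 50.44 cm (real image)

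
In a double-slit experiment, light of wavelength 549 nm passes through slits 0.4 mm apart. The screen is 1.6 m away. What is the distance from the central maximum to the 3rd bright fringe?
y = mλL/d = 6.588 mm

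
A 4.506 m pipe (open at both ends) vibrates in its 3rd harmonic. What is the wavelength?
λₙ = 2L/n = 3.004 m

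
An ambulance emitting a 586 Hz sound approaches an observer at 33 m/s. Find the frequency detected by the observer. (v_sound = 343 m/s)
f_obs = f·v/(v − v_s) = 648.4 Hz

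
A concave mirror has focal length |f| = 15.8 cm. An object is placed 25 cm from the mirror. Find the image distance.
f = +15.8 cm (concave); 1/di = 1/f − 1/do → di = 42.93 cm (real image, in front of mirror)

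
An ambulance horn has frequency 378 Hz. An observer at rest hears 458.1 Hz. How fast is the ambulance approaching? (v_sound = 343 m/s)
v_s = v·(1 − f/f_obs) = 59.97 m/s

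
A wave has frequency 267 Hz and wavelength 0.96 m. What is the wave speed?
v = fλ = 256.3 m/s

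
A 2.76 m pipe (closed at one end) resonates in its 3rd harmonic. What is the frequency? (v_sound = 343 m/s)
fₙ = nv/(4L) = 93.21 Hz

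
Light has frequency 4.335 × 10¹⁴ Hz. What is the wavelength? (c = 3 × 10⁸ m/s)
λ = c/f = 692 nm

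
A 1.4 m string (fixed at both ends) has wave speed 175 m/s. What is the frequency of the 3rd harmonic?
fₙ = nv/(2L) = 187.5 Hz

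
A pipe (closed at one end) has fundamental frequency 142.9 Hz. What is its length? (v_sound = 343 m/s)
L = v/(4f₁) = 0.6001 m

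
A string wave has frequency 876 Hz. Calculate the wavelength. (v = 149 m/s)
λ = v/f = 0.1701 m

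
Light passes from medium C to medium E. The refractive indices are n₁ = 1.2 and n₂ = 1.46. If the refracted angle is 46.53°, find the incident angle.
sin θ₁ = (n₂/n₁)·sin θ₂ → θ₁ = 62°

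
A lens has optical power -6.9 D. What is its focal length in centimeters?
f = 1/P = -14.49 cm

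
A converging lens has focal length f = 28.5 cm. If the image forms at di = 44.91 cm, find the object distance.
1/do = 1/f − 1/di → do = 78 cm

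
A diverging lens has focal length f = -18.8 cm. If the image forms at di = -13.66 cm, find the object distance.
1/do = 1/f − 1/di → do = 49.96 cm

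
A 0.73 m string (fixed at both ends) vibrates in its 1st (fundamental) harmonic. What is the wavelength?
λₙ = 2L/n = 1.46 m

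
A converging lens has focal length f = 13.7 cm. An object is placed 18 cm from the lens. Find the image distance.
1/di = 1/f − 1/do → di = 57.35 cm (real image)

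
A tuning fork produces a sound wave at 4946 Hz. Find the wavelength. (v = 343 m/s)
λ = v/f = 0.06935 m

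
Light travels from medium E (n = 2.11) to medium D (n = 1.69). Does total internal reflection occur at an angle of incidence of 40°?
θc = arcsin(n₂/n₁) = 53.22°; 40° < θc, so no — the ray refracts.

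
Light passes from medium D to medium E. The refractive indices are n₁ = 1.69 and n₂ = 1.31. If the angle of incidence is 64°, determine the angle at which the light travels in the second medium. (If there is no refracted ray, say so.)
sin θ₂ = (n₁/n₂)·sin θ₁ = 1.16 > 1, so there is no refracted ray — the light undergoes total internal reflection.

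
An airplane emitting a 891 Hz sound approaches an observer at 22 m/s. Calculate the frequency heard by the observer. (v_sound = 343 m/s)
f_obs = f·v/(v − v_s) = 952.1 Hz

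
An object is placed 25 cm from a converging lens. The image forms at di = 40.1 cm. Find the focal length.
1/f = 1/do + 1/di → f = 15.4 cm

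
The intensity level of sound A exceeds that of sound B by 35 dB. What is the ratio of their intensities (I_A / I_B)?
I_A/I_B = 10^(Δβ/10) = 3162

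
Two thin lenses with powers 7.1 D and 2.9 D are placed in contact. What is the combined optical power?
P_total = P₁ + P₂ = 10.0 D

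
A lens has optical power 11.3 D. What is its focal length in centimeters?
f = 1/P = 8.85 cm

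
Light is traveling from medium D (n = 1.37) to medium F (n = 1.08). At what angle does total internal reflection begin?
θc = arcsin(n₂/n₁) = 52.03°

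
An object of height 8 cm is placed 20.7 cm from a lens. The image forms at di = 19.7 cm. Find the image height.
hi = (-di/do) × ho = -7.614 cm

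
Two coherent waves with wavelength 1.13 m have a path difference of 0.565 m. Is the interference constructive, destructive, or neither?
destructive — path difference = 0.5λ, an odd multiple of λ/2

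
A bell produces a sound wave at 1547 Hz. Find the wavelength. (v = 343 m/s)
λ = v/f = 0.2217 m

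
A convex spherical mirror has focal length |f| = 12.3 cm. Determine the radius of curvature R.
R = 2|f| = 24.6 cm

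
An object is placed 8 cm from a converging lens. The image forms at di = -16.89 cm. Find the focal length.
1/f = 1/do + 1/di → f = 15.2 cm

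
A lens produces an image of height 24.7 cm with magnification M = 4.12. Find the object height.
ho = |hi|/|M| = 5.995 cm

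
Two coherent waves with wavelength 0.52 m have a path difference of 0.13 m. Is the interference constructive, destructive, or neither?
neither (partial) — path difference = 0.25λ, neither a whole number of wavelengths nor an odd multiple of λ/2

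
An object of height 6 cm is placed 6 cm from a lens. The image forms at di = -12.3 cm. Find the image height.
hi = (-di/do) × ho = 12.3 cm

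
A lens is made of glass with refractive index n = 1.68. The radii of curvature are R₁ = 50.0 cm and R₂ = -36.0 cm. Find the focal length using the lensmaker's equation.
1/f = (n − 1)(1/R₁ − 1/R₂) → f = 30.78 cm (converging lens)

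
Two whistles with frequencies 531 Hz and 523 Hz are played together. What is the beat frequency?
8 Hz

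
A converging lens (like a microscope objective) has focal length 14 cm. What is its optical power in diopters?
P = 1/f = 7.143 D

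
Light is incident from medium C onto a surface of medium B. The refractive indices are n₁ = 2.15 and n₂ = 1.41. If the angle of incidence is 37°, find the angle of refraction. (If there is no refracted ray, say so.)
sin θ₂ = (n₁/n₂)·sin θ₁ = 0.9177 → θ₂ = 66.59°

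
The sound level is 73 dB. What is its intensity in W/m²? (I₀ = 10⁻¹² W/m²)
I = I₀·10^(β/10) = 2.00 × 10⁻⁵ W/m²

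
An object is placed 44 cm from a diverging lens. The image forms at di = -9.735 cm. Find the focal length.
1/f = 1/do + 1/di → f = -12.5 cm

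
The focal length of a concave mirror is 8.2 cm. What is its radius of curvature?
R = 2|f| = 16.4 cm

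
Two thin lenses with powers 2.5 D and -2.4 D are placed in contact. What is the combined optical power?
P_total = P₁ + P₂ = 0.1 D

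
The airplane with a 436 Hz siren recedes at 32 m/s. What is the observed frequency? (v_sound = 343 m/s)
f_obs = f·v/(v + v_s) = 398.8 Hz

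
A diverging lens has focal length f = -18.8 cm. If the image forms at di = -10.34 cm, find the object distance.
1/do = 1/f − 1/di → do = 22.98 cm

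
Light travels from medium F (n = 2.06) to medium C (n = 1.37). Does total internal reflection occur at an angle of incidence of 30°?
θc = arcsin(n₂/n₁) = 41.69°; 30° < θc, so no — the ray refracts.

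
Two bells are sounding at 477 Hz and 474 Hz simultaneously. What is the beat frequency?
3 Hz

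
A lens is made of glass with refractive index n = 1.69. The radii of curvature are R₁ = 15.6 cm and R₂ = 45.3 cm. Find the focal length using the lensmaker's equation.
1/f = (n − 1)(1/R₁ − 1/R₂) → f = 34.48 cm (converging lens)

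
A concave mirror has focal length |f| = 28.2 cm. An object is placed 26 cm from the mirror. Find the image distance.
f = +28.2 cm (concave); 1/di = 1/f − 1/do → di = -333.3 cm (virtual image, behind mirror)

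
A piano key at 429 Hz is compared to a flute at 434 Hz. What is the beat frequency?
5 Hz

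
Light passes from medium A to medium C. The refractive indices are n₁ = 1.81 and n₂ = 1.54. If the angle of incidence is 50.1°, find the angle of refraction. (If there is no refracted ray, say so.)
sin θ₂ = (n₁/n₂)·sin θ₁ = 0.9017 → θ₂ = 64.38°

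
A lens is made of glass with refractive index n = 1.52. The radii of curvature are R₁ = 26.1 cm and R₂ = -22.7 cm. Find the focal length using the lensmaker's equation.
1/f = (n − 1)(1/R₁ − 1/R₂) → f = 23.35 cm (converging lens)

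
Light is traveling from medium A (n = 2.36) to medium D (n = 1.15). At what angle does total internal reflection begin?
θc = arcsin(n₂/n₁) = 29.16°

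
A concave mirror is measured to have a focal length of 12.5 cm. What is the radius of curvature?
R = 2|f| = 25 cm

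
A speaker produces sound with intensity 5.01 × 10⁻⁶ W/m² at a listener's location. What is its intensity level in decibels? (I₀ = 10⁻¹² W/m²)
β = 10·log₁₀(I/I₀) = 67 dB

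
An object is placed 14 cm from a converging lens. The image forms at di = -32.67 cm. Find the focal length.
1/f = 1/do + 1/di → f = 24.5 cm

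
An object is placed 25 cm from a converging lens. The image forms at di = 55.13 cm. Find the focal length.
1/f = 1/do + 1/di → f = 17.2 cm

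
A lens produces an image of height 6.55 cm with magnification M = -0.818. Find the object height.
ho = |hi|/|M| = 8.007 cm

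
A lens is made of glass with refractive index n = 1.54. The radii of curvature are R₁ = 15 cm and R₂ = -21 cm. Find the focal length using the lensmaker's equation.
1/f = (n − 1)(1/R₁ − 1/R₂) → f = 16.2 cm (converging lens)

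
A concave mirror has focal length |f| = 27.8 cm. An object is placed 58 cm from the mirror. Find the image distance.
f = +27.8 cm (concave); 1/di = 1/f − 1/do → di = 53.39 cm (real image, in front of mirror)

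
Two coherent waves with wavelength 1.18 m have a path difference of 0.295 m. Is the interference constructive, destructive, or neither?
neither (partial) — path difference = 0.25λ, neither a whole number of wavelengths nor an odd multiple of λ/2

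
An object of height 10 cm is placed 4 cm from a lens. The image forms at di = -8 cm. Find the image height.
hi = (-di/do) × ho = 20 cm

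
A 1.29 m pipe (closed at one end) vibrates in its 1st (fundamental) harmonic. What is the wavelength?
λₙ = 4L/n = 5.16 m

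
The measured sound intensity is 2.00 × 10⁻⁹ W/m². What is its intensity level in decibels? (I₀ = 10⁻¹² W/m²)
β = 10·log₁₀(I/I₀) = 33.01 dB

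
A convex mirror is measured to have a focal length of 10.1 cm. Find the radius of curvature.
R = 2|f| = 20.2 cm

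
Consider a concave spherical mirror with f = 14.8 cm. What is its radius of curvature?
R = 2|f| = 29.6 cm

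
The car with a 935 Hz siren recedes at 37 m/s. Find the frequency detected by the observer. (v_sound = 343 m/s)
f_obs = f·v/(v + v_s) = 844 Hz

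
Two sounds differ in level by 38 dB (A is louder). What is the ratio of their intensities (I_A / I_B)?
I_A/I_B = 10^(Δβ/10) = 6310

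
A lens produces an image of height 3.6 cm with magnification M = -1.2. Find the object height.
ho = |hi|/|M| = 3 cm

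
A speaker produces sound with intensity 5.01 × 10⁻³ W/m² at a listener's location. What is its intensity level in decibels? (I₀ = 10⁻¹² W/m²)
β = 10·log₁₀(I/I₀) = 97 dB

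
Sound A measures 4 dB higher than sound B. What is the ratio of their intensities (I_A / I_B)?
I_A/I_B = 10^(Δβ/10) = 2.512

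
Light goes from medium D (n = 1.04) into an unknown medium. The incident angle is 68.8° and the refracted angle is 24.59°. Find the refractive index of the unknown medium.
n₂ = n₁·sin θ₁ / sin θ₂ = 2.33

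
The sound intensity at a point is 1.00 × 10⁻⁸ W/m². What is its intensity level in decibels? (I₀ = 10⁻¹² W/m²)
β = 10·log₁₀(I/I₀) = 40 dB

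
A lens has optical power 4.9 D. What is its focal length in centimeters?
f = 1/P = 20.41 cm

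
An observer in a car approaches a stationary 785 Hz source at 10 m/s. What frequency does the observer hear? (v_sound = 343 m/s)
f_obs = f·(v + v_o)/v = 807.9 Hz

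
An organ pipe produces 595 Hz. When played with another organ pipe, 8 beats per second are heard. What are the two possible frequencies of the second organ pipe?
f₂ = 595 ± 8 Hz → 603 Hz or 587 Hz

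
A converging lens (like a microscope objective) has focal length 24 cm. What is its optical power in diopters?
P = 1/f = 4.167 D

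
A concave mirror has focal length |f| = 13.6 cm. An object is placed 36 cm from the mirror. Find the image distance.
f = +13.6 cm (concave); 1/di = 1/f − 1/do → di = 21.86 cm (real image, in front of mirror)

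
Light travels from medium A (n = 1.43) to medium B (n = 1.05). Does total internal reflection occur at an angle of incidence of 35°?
θc = arcsin(n₂/n₁) = 47.25°; 35° < θc, so no — the ray refracts.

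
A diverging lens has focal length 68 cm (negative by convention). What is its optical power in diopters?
P = 1/f = -1.471 D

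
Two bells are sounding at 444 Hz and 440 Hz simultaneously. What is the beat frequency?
4 Hz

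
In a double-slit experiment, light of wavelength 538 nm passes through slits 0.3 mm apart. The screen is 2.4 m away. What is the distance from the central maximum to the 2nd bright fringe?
y = mλL/d = 8.608 mm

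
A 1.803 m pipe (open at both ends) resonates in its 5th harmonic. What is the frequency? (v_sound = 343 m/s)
fₙ = nv/(2L) = 475.6 Hz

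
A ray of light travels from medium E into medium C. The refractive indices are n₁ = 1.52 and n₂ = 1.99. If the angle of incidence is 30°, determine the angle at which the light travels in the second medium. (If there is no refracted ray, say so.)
sin θ₂ = (n₁/n₂)·sin θ₁ = 0.3819 → θ₂ = 22.45°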